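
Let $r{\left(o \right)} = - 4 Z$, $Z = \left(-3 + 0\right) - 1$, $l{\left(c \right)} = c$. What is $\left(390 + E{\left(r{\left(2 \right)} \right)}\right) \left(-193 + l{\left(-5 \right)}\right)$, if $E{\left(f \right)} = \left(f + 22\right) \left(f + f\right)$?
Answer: $-317988$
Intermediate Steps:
$Z = -4$ ($Z = -3 - 1 = -4$)
$r{\left(o \right)} = 16$ ($r{\left(o \right)} = \left(-4\right) \left(-4\right) = 16$)
$E{\left(f \right)} = 2 f \left(22 + f\right)$ ($E{\left(f \right)} = \left(22 + f\right) 2 f = 2 f \left(22 + f\right)$)
$\left(390 + E{\left(r{\left(2 \right)} \right)}\right) \left(-193 + l{\left(-5 \right)}\right) = \left(390 + 2 \cdot 16 \left(22 + 16\right)\right) \left(-193 - 5\right) = \left(390 + 2 \cdot 16 \cdot 38\right) \left(-198\right) = \left(390 + 1216\right) \left(-198\right) = 1606 \left(-198\right) = -317988$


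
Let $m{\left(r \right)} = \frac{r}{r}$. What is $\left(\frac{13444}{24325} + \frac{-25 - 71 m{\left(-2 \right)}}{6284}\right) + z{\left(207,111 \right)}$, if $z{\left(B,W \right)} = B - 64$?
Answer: $\frac{5485220949}{38214575} \approx 143.54$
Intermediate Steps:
$z{\left(B,W \right)} = -64 + B$ ($z{\left(B,W \right)} = B - 64 = -64 + B$)
$m{\left(r \right)} = 1$
$\left(\frac{13444}{24325} + \frac{-25 - 71 m{\left(-2 \right)}}{6284}\right) + z{\left(207,111 \right)} = \left(\frac{13444}{24325} + \frac{-25 - 71}{6284}\right) + \left(-64 + 207\right) = \left(13444 \cdot \frac{1}{24325} + \left(-25 - 71\right) \frac{1}{6284}\right) + 143 = \left(\frac{13444}{24325} - \frac{24}{1571}\right) + 143 = \frac{20536724}{38214575} + 143 = \frac{5485220949}{38214575}$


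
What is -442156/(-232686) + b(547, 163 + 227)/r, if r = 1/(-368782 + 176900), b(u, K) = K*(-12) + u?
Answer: 92265619286036/116343 ≈ 7.9305e+8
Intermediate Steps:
b(u, K) = u - 12*K (b(u, K) = -12*K + u = u - 12*K)
r = -1/191882 (r = 1/(-191882) = -1/191882 ≈ -5.2115e-6)
-442156/(-232686) + b(547, 163 + 227)/r = -442156/(-232686) + (547 - 12*(163 + 227))/(-1/191882) = -442156*(-1/232686) + (547 - 12*390)*(-191882) = 221078/116343 + (547 - 4680)*(-191882) = 221078/116343 - 4133*(-191882) = 221078/116343 + 793048306 = 92265619286036/116343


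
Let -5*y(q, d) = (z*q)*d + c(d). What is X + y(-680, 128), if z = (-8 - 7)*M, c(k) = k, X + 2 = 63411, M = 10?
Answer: -12739083/5 ≈ -2.5478e+6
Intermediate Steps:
X = 63409 (X = -2 + 63411 = 63409)
z = -150 (z = (-8 - 7)*10 = -15*10 = -150)
y(q, d) = -d/5 + 30*d*q (y(q, d) = -((-150*q)*d + d)/5 = -(-150*d*q + d)/5 = -(d - 150*d*q)/5 = -d/5 + 30*d*q)
X + y(-680, 128) = 63409 + (⅕)*128*(-1 + 150*(-680)) = 63409 + (⅕)*128*(-1 - 102000) = 63409 + (⅕)*128*(-102001) = 63409 - 13056128/5 = -12739083/5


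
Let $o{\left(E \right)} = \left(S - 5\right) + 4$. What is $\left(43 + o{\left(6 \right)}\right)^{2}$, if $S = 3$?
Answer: $2025$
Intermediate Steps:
$o{\left(E \right)} = 2$ ($o{\left(E \right)} = \left(3 - 5\right) + 4 = -2 + 4 = 2$)
$\left(43 + o{\left(6 \right)}\right)^{2} = \left(43 + 2\right)^{2} = 45^{2} = 2025$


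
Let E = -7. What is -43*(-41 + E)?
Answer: 2064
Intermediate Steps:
-43*(-41 + E) = -43*(-41 - 7) = -43*(-48) = 2064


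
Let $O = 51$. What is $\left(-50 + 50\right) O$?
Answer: $0$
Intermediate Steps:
$\left(-50 + 50\right) O = \left(-50 + 50\right) 51 = 0 \cdot 51 = 0$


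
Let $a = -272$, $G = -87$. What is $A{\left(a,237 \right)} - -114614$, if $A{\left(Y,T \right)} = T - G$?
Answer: $114938$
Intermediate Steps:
$A{\left(Y,T \right)} = 87 + T$ ($A{\left(Y,T \right)} = T - -87 = T + 87 = 87 + T$)
$A{\left(a,237 \right)} - -114614 = \left(87 + 237\right) - -114614 = 324 + 114614 = 114938$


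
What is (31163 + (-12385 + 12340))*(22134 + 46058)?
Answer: 2121998656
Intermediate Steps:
(31163 + (-12385 + 12340))*(22134 + 46058) = (31163 - 45)*68192 = 31118*68192 = 2121998656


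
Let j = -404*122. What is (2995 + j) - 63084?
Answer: -109377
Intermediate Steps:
j = -49288
(2995 + j) - 63084 = (2995 - 49288) - 63084 = -46293 - 63084 = -109377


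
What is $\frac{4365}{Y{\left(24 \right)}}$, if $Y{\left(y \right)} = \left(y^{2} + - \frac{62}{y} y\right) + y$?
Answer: $\frac{4365}{538} \approx 8.1134$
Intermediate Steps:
$Y{\left(y \right)} = -62 + y + y^{2}$ ($Y{\left(y \right)} = \left(y^{2} - 62\right) + y = \left(-62 + y^{2}\right) + y = -62 + y + y^{2}$)
$\frac{4365}{Y{\left(24 \right)}} = \frac{4365}{-62 + 24 + 24^{2}} = \frac{4365}{-62 + 24 + 576} = \frac{4365}{538}$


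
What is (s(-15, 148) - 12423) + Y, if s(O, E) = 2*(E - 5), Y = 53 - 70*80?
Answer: -17684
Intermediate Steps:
Y = -5547 (Y = 53 - 5600 = -5547)
s(O, E) = -10 + 2*E (s(O, E) = 2*(-5 + E) = -10 + 2*E)
(s(-15, 148) - 12423) + Y = ((-10 + 2*148) - 12423) - 5547 = ((-10 + 296) - 12423) - 5547 = (286 - 12423) - 5547 = -12137 - 5547 = -17684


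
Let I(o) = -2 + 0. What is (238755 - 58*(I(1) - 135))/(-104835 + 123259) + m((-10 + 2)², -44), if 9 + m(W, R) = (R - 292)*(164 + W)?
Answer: -201620701/2632 ≈ -76604.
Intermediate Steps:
I(o) = -2
m(W, R) = -9 + (-292 + R)*(164 + W) (m(W, R) = -9 + (R - 292)*(164 + W) = -9 + (-292 + R)*(164 + W))
(238755 - 58*(I(1) - 135))/(-104835 + 123259) + m((-10 + 2)², -44) = (238755 - 58*(-2 - 135))/(-104835 + 123259) + (-47897 - 292*(-10 + 2)² + 164*(-44) - 44*(-10 + 2)²) = (238755 - 58*(-137))/18424 + (-47897 - 292*(-8)² - 7216 - 44*(-8)²) = (238755 + 7946)*(1/18424) + (-47897 - 292*64 - 7216 - 44*64) = 246701*(1/18424) + (-47897 - 18688 - 7216 - 2816) = 35243/2632 - 76617 = -201620701/2632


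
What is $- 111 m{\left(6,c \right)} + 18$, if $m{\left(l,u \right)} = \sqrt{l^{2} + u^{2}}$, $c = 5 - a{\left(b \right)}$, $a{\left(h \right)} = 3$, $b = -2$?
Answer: $18 - 222 \sqrt{10} \approx -684.03$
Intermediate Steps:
$c = 2$ ($c = 5 - 3 = 2$)
$- 111 m{\left(6,c \right)} + 18 = - 111 \sqrt{6^{2} + 2^{2}} + 18 = - 111 \sqrt{36 + 4} + 18 = - 111 \sqrt{40} + 18 = - 111 \cdot 2 \sqrt{10} + 18 = - 222 \sqrt{10} + 18 = 18 - 222 \sqrt{10}$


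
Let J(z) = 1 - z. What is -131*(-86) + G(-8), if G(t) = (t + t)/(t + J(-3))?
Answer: 11270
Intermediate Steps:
G(t) = 2*t/(4 + t) (G(t) = (t + t)/(t + (1 - 1*(-3))) = (2*t)/(t + (1 + 3)) = (2*t)/(t + 4) = (2*t)/(4 + t) = 2*t/(4 + t))
-131*(-86) + G(-8) = -131*(-86) + 2*(-8)/(4 - 8) = 11266 + 2*(-8)/(-4) = 11266 + 2*(-8)*(-1/4) = 11266 + 4 = 11270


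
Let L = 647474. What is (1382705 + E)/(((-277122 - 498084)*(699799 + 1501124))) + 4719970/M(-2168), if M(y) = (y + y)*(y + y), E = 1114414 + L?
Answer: 2013251507305987633/8019375142940790912 ≈ 0.25105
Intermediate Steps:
E = 1761888 (E = 1114414 + 647474 = 1761888)
M(y) = 4*y**2 (M(y) = (2*y)*(2*y) = 4*y**2)
(1382705 + E)/(((-277122 - 498084)*(699799 + 1501124))) + 4719970/M(-2168) = (1382705 + 1761888)/(((-277122 - 498084)*(699799 + 1501124))) + 4719970/((4*(-2168)**2)) = 3144593/((-775206*2200923)) + 4719970/((4*4700224)) = 3144593/(-1706168715138) + 4719970/18800896 = 3144593*(-1/1706168715138) + 4719970*(1/18800896) = -3144593/1706168715138 + 2359985/9400448 = 2013251507305987633/8019375142940790912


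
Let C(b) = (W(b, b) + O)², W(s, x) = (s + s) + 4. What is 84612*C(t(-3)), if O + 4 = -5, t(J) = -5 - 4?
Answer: 44759748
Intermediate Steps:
W(s, x) = 4 + 2*s (W(s, x) = 2*s + 4 = 4 + 2*s)
t(J) = -9
O = -9 (O = -4 - 5 = -9)
C(b) = (-5 + 2*b)² (C(b) = ((4 + 2*b) - 9)² = (-5 + 2*b)²)
84612*C(t(-3)) = 84612*(-5 + 2*(-9))² = 84612*(-5 - 18)² = 84612*(-23)² = 84612*529 = 44759748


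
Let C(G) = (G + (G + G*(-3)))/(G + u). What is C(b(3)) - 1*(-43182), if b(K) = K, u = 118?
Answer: 5225019/121 ≈ 43182.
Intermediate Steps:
C(G) = -G/(118 + G) (C(G) = (G + (G + G*(-3)))/(G + 118) = (G + (G - 3*G))/(118 + G) = (G - 2*G)/(118 + G) = (-G)/(118 + G) = -G/(118 + G))
C(b(3)) - 1*(-43182) = -1*3/(118 + 3) - 1*(-43182) = -1*3/121 + 43182 = -1*3*1/121 + 43182 = -3/121 + 43182 = 5225019/121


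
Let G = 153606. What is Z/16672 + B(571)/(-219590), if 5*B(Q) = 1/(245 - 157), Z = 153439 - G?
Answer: -1008468117/100677623200 ≈ -0.010017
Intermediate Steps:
Z = -167 (Z = 153439 - 1*153606 = 153439 - 153606 = -167)
B(Q) = 1/440 (B(Q) = 1/(5*(245 - 157)) = (1/5)/88 = (1/5)*(1/88) = 1/440)
Z/16672 + B(571)/(-219590) = -167/16672 + (1/440)/(-219590) = -167*1/16672 + (1/440)*(-1/219590) = -167/16672 - 1/96619600 = -1008468117/100677623200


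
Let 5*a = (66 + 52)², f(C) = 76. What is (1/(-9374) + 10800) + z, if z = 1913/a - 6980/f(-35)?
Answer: 13278688737207/1239973972 ≈ 10709.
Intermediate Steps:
a = 13924/5 (a = (66 + 52)²/5 = (⅕)*118² = (⅕)*13924 = 13924/5 ≈ 2784.8)
z = -24115645/264556 (z = 1913/(13924/5) - 6980/76 = 1913*(5/13924) - 6980*1/76 = 9565/13924 - 1745/19 = -24115645/264556 ≈ -91.155)
(1/(-9374) + 10800) + z = (1/(-9374) + 10800) - 24115645/264556 = (-1/9374 + 10800) - 24115645/264556 = 101239199/9374 - 24115645/264556 = 13278688737207/1239973972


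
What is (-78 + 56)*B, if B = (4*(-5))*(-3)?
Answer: -1320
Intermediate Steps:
B = 60 (B = -20*(-3) = 60)
(-78 + 56)*B = (-78 + 56)*60 = -22*60 = -1320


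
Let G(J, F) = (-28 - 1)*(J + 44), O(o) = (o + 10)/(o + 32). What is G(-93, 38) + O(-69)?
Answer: 52636/37 ≈ 1422.6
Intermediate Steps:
O(o) = (10 + o)/(32 + o)
G(J, F) = -1276 - 29*J (G(J, F) = -29*(44 + J) = -1276 - 29*J)
G(-93, 38) + O(-69) = (-1276 - 29*(-93)) + (10 - 69)/(32 - 69) = (-1276 + 2697) - 59/(-37) = 1421 - 1/37*(-59) = 1421 + 59/37 = 52636/37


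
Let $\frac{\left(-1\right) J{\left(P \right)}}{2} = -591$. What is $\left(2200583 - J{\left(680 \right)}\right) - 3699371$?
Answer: $-1499970$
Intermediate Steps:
$J{\left(P \right)} = 1182$ ($J{\left(P \right)} = \left(-2\right) \left(-591\right) = 1182$)
$\left(2200583 - J{\left(680 \right)}\right) - 3699371 = \left(2200583 - 1182\right) - 3699371 = 2199401 - 3699371 = -1499970$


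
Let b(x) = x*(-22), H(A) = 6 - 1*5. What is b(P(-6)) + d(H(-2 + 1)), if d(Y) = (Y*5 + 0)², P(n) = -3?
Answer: 91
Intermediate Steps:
H(A) = 1 (H(A) = 6 - 5 = 1)
d(Y) = 25*Y² (d(Y) = (5*Y + 0)² = (5*Y)² = 25*Y²)
b(x) = -22*x
b(P(-6)) + d(H(-2 + 1)) = -22*(-3) + 25*1² = 66 + 25*1 = 66 + 25 = 91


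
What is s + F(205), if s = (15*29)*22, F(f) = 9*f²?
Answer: 387795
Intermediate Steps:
s = 9570 (s = 435*22 = 9570)
s + F(205) = 9570 + 9*205² = 9570 + 9*42025 = 9570 + 378225 = 387795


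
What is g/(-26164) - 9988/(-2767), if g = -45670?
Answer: 193847461/36197894 ≈ 5.3552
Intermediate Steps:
g/(-26164) - 9988/(-2767) = -45670/(-26164) - 9988/(-2767) = -45670*(-1/26164) - 9988*(-1/2767) = 22835/13082 + 9988/2767 = 193847461/36197894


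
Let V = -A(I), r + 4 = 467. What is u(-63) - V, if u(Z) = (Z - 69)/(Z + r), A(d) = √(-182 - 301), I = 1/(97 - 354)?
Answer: -33/100 + I*√483 ≈ -0.33 + 21.977*I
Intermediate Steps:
I = -1/257 (I = 1/(-257) = -1/257 ≈ -0.0038911)
r = 463 (r = -4 + 467 = 463)
A(d) = I*√483 (A(d) = √(-483) = I*√483)
u(Z) = (-69 + Z)/(463 + Z) (u(Z) = (Z - 69)/(Z + 463) = (-69 + Z)/(463 + Z))
V = -I*√483 ≈ -21.977*I
u(-63) - V = (-69 - 63)/(463 - 63) - (-1)*I*√483 = -132/400 + I*√483 = (1/400)*(-132) + I*√483 = -33/100 + I*√483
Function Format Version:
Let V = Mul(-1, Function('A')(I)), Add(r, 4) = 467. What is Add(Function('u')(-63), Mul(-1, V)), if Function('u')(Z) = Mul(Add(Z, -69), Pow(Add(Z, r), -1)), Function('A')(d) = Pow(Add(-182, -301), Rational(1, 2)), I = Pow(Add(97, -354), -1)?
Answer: Add(Rational(-33, 100), Mul(I, Pow(483, Rational(1, 2)))) ≈ Add(-0.33000, Mul(21.977, I))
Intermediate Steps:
I = Rational(-1, 257) (I = Pow(-257, -1) = Rational(-1, 257) ≈ -0.0038911)
r = 463 (r = Add(-4, 467) = 463)
Function('A')(d) = Mul(I, Pow(483, Rational(1, 2))) (Function('A')(d) = Pow(-483, Rational(1, 2)) = Mul(I, Pow(483, Rational(1, 2))))
Function('u')(Z) = Mul(Pow(Add(463, Z), -1), Add(-69, Z)) (Function('u')(Z) = Mul(Add(Z, -69), Pow(Add(Z, 463), -1)) = Mul(Add(-69, Z), Pow(Add(463, Z), -1)) = Mul(Pow(Add(463, Z), -1), Add(-69, Z)))
V = Mul(-1, I, Pow(483, Rational(1, 2))) (V = Mul(-1, Mul(I, Pow(483, Rational(1, 2)))) = Mul(-1, I, Pow(483, Rational(1, 2))) ≈ Mul(-21.977, I))
Add(Function('u')(-63), Mul(-1, V)) = Add(Mul(Pow(Add(463, -63), -1), Add(-69, -63)), Mul(-1, Mul(-1, I, Pow(483, Rational(1, 2))))) = Add(Mul(Pow(400, -1), -132), Mul(I, Pow(483, Rational(1, 2)))) = Add(Mul(Rational(1, 400), -132), Mul(I, Pow(483, Rational(1, 2)))) = Add(Rational(-33, 100), Mul(I, Pow(483, Rational(1, 2))))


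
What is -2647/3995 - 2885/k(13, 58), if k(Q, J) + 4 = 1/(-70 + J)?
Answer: 138177197/195755 ≈ 705.87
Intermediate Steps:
k(Q, J) = -4 + 1/(-70 + J)
-2647/3995 - 2885/k(13, 58) = -2647/3995 - 2885*(-70 + 58)/(281 - 4*58) = -2647*1/3995 - 2885*(-12/(281 - 232)) = -2647/3995 - 2885/((-1/12*49)) = -2647/3995 - 2885/(-49/12) = -2647/3995 - 2885*(-12/49) = -2647/3995 + 34620/49 = 138177197/195755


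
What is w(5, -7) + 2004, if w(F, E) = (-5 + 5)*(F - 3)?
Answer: 2004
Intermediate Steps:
w(F, E) = 0 (w(F, E) = 0*(-3 + F) = 0)
w(5, -7) + 2004 = 0 + 2004 = 2004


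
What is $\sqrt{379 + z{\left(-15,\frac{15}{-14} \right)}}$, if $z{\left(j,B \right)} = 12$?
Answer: $\sqrt{391} \approx 19.774$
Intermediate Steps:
$\sqrt{379 + z{\left(-15,\frac{15}{-14} \right)}} = \sqrt{379 + 12} = \sqrt{391}$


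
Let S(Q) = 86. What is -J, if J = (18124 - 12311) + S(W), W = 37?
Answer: -5899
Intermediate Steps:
J = 5899 (J = (18124 - 12311) + 86 = 5813 + 86 = 5899)
-J = -1*5899 = -5899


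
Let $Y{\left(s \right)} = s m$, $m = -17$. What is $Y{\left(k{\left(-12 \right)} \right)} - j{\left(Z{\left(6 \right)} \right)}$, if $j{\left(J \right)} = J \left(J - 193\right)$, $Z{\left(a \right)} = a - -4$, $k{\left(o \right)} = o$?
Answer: $2034$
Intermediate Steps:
$Z{\left(a \right)} = 4 + a$ ($Z{\left(a \right)} = a + 4 = 4 + a$)
$j{\left(J \right)} = J \left(-193 + J\right)$
$Y{\left(s \right)} = - 17 s$ ($Y{\left(s \right)} = s \left(-17\right) = - 17 s$)
$Y{\left(k{\left(-12 \right)} \right)} - j{\left(Z{\left(6 \right)} \right)} = \left(-17\right) \left(-12\right) - \left(4 + 6\right) \left(-193 + \left(4 + 6\right)\right) = 204 - 10 \left(-193 + 10\right) = 204 - 10 \left(-183\right) = 204 - -1830 = 204 + 1830 = 2034$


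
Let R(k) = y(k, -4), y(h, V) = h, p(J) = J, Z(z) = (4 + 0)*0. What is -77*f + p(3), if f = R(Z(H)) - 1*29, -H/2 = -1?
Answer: 2236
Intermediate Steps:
H = 2 (H = -2*(-1) = 2)
Z(z) = 0 (Z(z) = 4*0 = 0)
R(k) = k
f = -29 (f = 0 - 1*29 = 0 - 29 = -29)
-77*f + p(3) = -77*(-29) + 3 = 2233 + 3 = 2236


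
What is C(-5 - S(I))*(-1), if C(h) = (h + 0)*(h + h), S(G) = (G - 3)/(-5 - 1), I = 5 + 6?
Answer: -242/9 ≈ -26.889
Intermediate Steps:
I = 11
S(G) = 1/2 - G/6 (S(G) = (-3 + G)/(-6) = (-3 + G)*(-1/6) = 1/2 - G/6)
C(h) = 2*h**2 (C(h) = h*(2*h) = 2*h**2)
C(-5 - S(I))*(-1) = (2*(-5 - (1/2 - 1/6*11))**2)*(-1) = (2*(-5 - (1/2 - 11/6))**2)*(-1) = (2*(-5 - 1*(-4/3))**2)*(-1) = (2*(-5 + 4/3)**2)*(-1) = (2*(-11/3)**2)*(-1) = (2*(121/9))*(-1) = (242/9)*(-1) = -242/9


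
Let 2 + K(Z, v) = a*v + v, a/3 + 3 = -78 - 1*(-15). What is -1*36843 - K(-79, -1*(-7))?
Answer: -35462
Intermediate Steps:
a = -198 (a = -9 + 3*(-78 - 1*(-15)) = -9 + 3*(-78 + 15) = -9 + 3*(-63) = -9 - 189 = -198)
K(Z, v) = -2 - 197*v (K(Z, v) = -2 + (-198*v + v) = -2 - 197*v)
-1*36843 - K(-79, -1*(-7)) = -1*36843 - (-2 - (-197)*(-7)) = -36843 - (-2 - 197*7) = -36843 - (-2 - 1379) = -36843 - 1*(-1381) = -36843 + 1381 = -35462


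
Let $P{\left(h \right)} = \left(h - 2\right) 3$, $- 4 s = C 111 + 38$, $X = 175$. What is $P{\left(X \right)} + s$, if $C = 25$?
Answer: $- \frac{737}{4} \approx -184.25$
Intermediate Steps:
$s = - \frac{2813}{4}$ ($s = - \frac{25 \cdot 111 + 38}{4} = - \frac{2775 + 38}{4} = \left(- \frac{1}{4}\right) 2813 = - \frac{2813}{4} \approx -703.25$)
$P{\left(h \right)} = -6 + 3 h$ ($P{\left(h \right)} = \left(-2 + h\right) 3 = -6 + 3 h$)
$P{\left(X \right)} + s = \left(-6 + 3 \cdot 175\right) - \frac{2813}{4} = \left(-6 + 525\right) - \frac{2813}{4} = 519 - \frac{2813}{4} = - \frac{737}{4}$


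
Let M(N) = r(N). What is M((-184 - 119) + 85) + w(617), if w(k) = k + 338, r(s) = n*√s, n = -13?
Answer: 955 - 13*I*√218 ≈ 955.0 - 191.94*I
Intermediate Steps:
r(s) = -13*√s
M(N) = -13*√N
w(k) = 338 + k
M((-184 - 119) + 85) + w(617) = -13*√((-184 - 119) + 85) + (338 + 617) = -13*√(-303 + 85) + 955 = -13*I*√218 + 955 = 955 - 13*I*√218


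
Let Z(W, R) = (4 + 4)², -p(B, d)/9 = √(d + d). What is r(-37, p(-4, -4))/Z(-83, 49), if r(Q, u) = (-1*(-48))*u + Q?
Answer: -37/64 - 27*I*√2/2 ≈ -0.57813 - 19.092*I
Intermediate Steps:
p(B, d) = -9*√2*√d (p(B, d) = -9*√(d + d) = -9*√2*√d)
Z(W, R) = 64 (Z(W, R) = 8² = 64)
r(Q, u) = Q + 48*u (r(Q, u) = 48*u + Q = Q + 48*u)
r(-37, p(-4, -4))/Z(-83, 49) = (-37 + 48*(-9*√2*√(-4)))/64 = (-37 + 48*(-9*√2*2*I))*(1/64) = (-37 + 48*(-18*I*√2))*(1/64) = (-37 - 864*I*√2)*(1/64) = -37/64 - 27*I*√2/2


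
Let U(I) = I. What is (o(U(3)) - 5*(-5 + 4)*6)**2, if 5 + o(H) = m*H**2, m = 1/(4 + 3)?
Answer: 33856/49 ≈ 690.94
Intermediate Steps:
m = 1/7 ≈ 0.14286
o(H) = -5 + H**2/7
(o(U(3)) - 5*(-5 + 4)*6)**2 = ((-5 + (1/7)*3**2) - 5*(-5 + 4)*6)**2 = ((-5 + (1/7)*9) - 5*(-1)*6)**2 = ((-5 + 9/7) + 5*6)**2 = (-26/7 + 30)**2 = (184/7)**2 = 33856/49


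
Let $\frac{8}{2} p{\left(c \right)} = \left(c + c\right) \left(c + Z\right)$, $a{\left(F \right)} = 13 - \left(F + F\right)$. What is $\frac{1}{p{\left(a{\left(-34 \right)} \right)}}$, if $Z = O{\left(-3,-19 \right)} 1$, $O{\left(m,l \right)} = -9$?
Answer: $\frac{1}{2916} \approx 0.00034294$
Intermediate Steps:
$a{\left(F \right)} = 13 - 2 F$
$Z = -9$ ($Z = \left(-9\right) 1 = -9$)
$p{\left(c \right)} = \frac{c \left(-9 + c\right)}{2}$ ($p{\left(c \right)} = \frac{\left(c + c\right) \left(c - 9\right)}{4} = \frac{2 c \left(-9 + c\right)}{4} = \frac{c \left(-9 + c\right)}{2}$)
$\frac{1}{p{\left(a{\left(-34 \right)} \right)}} = \frac{1}{\frac{1}{2} \left(13 - -68\right) \left(-9 + \left(13 - -68\right)\right)} = \frac{1}{\frac{1}{2} \left(13 + 68\right) \left(-9 + \left(13 + 68\right)\right)} = \frac{1}{\frac{1}{2} \cdot 81 \left(-9 + 81\right)} = \frac{1}{\frac{1}{2} \cdot 81 \cdot 72} = \frac{1}{2916}$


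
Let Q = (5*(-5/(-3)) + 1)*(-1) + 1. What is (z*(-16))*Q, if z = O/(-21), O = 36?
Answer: -1600/7 ≈ -228.57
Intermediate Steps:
z = -12/7 (z = 36/(-21) = 36*(-1/21) = -12/7 ≈ -1.7143)
Q = -25/3 (Q = (5*(-5*(-1/3)) + 1)*(-1) + 1 = (5*(5/3) + 1)*(-1) + 1 = (25/3 + 1)*(-1) + 1 = (28/3)*(-1) + 1 = -28/3 + 1 = -25/3 ≈ -8.3333)
(z*(-16))*Q = -12/7*(-16)*(-25/3) = (192/7)*(-25/3) = -1600/7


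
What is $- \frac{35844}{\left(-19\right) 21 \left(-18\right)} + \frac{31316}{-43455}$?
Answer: $- \frac{99028474}{17338545} \approx -5.7115$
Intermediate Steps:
$- \frac{35844}{\left(-19\right) 21 \left(-18\right)} + \frac{31316}{-43455} = - \frac{35844}{\left(-399\right) \left(-18\right)} + 31316 \left(- \frac{1}{43455}\right) = - \frac{35844}{7182} - \frac{31316}{43455} = \left(-35844\right) \frac{1}{7182} - \frac{31316}{43455} = - \frac{5974}{1197} - \frac{31316}{43455} = - \frac{99028474}{17338545}$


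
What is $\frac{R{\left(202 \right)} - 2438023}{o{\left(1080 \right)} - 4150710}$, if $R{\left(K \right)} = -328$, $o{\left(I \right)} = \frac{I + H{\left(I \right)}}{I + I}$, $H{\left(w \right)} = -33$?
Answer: $\frac{1755612720}{2988510851} \approx 0.58745$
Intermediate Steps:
$o{\left(I \right)} = \frac{-33 + I}{2 I}$ ($o{\left(I \right)} = \frac{I - 33}{I + I} = \frac{-33 + I}{2 I}$)
$\frac{R{\left(202 \right)} - 2438023}{o{\left(1080 \right)} - 4150710} = \frac{-328 - 2438023}{\frac{-33 + 1080}{2 \cdot 1080} - 4150710} = - \frac{2438351}{\frac{1}{2} \cdot \frac{1}{1080} \cdot 1047 - 4150710} = - \frac{2438351}{\frac{349}{720} - 4150710} = - \frac{2438351}{- \frac{2988510851}{720}} = \left(-2438351\right) \left(- \frac{720}{2988510851}\right) = \frac{1755612720}{2988510851}$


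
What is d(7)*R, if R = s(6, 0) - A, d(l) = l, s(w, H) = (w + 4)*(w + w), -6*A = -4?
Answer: 2506/3 ≈ 835.33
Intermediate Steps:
A = 2/3 (A = -1/6*(-4) = 2/3 ≈ 0.66667)
s(w, H) = 2*w*(4 + w) (s(w, H) = (4 + w)*(2*w) = 2*w*(4 + w))
R = 358/3 (R = 2*6*(4 + 6) - 1*2/3 = 2*6*10 - 2/3 = 120 - 2/3 = 358/3 ≈ 119.33)
d(7)*R = 7*(358/3) = 2506/3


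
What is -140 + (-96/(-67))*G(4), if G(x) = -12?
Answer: -10532/67 ≈ -157.19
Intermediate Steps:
-140 + (-96/(-67))*G(4) = -140 - 96/(-67)*(-12) = -140 - 96*(-1/67)*(-12) = -140 + (96/67)*(-12) = -140 - 1152/67 = -10532/67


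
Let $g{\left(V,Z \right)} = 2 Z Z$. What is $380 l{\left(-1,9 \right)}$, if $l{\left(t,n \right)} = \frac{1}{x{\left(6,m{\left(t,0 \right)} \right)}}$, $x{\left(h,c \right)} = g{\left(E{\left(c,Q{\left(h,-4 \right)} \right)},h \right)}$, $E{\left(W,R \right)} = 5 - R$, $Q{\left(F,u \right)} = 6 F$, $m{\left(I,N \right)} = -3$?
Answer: $\frac{95}{18} \approx 5.2778$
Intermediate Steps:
$g{\left(V,Z \right)} = 2 Z^{2}$
$x{\left(h,c \right)} = 2 h^{2}$
$l{\left(t,n \right)} = \frac{1}{72}$ ($l{\left(t,n \right)} = \frac{1}{2 \cdot 6^{2}} = \frac{1}{2 \cdot 36} = \frac{1}{72}$)
$380 l{\left(-1,9 \right)} = 380 \cdot \frac{1}{72} = \frac{95}{18}$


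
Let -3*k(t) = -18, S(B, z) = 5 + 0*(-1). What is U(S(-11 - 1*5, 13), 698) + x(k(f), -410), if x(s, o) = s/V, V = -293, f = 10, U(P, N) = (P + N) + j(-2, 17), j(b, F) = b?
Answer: 205387/293 ≈ 700.98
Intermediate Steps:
S(B, z) = 5 (S(B, z) = 5 + 0 = 5)
U(P, N) = -2 + N + P (U(P, N) = (P + N) - 2 = (N + P) - 2 = -2 + N + P)
k(t) = 6 (k(t) = -1/3*(-18) = 6)
x(s, o) = -s/293 (x(s, o) = s/(-293) = s*(-1/293) = -s/293)
U(S(-11 - 1*5, 13), 698) + x(k(f), -410) = (-2 + 698 + 5) - 1/293*6 = 701 - 6/293 = 205387/293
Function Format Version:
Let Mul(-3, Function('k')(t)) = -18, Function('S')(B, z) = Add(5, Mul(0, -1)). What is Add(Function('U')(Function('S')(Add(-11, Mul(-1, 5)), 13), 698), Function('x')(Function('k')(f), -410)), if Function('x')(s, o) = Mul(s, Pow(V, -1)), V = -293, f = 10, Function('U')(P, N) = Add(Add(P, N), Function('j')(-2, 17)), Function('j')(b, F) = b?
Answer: Rational(205387, 293) ≈ 700.98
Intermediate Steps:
Function('S')(B, z) = 5 (Function('S')(B, z) = Add(5, 0) = 5)
Function('U')(P, N) = Add(-2, N, P) (Function('U')(P, N) = Add(Add(P, N), -2) = Add(Add(N, P), -2) = Add(-2, N, P))
Function('k')(t) = 6 (Function('k')(t) = Mul(Rational(-1, 3), -18) = 6)
Function('x')(s, o) = Mul(Rational(-1, 293), s) (Function('x')(s, o) = Mul(s, Pow(-293, -1)) = Mul(s, Rational(-1, 293)) = Mul(Rational(-1, 293), s))
Add(Function('U')(Function('S')(Add(-11, Mul(-1, 5)), 13), 698), Function('x')(Function('k')(f), -410)) = Add(Add(-2, 698, 5), Mul(Rational(-1, 293), 6)) = Add(701, Rational(-6, 293)) = Rational(205387, 293)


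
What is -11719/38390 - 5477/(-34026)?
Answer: -47122166/326564535 ≈ -0.14430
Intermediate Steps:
-11719/38390 - 5477/(-34026) = -11719*1/38390 - 5477*(-1/34026) = -11719/38390 + 5477/34026 = -47122166/326564535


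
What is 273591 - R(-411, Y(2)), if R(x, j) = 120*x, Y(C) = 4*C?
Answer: 322911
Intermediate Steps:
273591 - R(-411, Y(2)) = 273591 - 120*(-411) = 273591 - 1*(-49320) = 273591 + 49320 = 322911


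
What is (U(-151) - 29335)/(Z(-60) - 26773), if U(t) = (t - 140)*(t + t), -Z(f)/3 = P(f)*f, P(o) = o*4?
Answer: -58547/69973 ≈ -0.83671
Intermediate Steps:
P(o) = 4*o
Z(f) = -12*f² (Z(f) = -3*4*f*f = -12*f²)
U(t) = 2*t*(-140 + t) (U(t) = (-140 + t)*(2*t) = 2*t*(-140 + t))
(U(-151) - 29335)/(Z(-60) - 26773) = (2*(-151)*(-140 - 151) - 29335)/(-12*(-60)² - 26773) = (2*(-151)*(-291) - 29335)/(-12*3600 - 26773) = (87882 - 29335)/(-43200 - 26773) = 58547/(-69973) = 58547*(-1/69973) = -58547/69973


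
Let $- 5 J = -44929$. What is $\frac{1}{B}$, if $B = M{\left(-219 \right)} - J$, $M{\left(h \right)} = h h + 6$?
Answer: $\frac{5}{194906} \approx 2.5653 \cdot 10^{-5}$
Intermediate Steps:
$J = \frac{44929}{5}$ ($J = \left(- \frac{1}{5}\right) \left(-44929\right) = \frac{44929}{5} \approx 8985.8$)
$M{\left(h \right)} = 6 + h^{2}$ ($M{\left(h \right)} = h^{2} + 6 = 6 + h^{2}$)
$B = \frac{194906}{5}$ ($B = \left(6 + \left(-219\right)^{2}\right) - \frac{44929}{5} = \left(6 + 47961\right) - \frac{44929}{5} = 47967 - \frac{44929}{5} = \frac{194906}{5} \approx 38981.0$)
$\frac{1}{B} = \frac{1}{\frac{194906}{5}} = \frac{5}{194906}$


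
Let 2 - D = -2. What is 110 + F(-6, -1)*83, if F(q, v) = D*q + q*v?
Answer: -1384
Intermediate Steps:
D = 4 (D = 2 - 1*(-2) = 2 + 2 = 4)
F(q, v) = 4*q + q*v
110 + F(-6, -1)*83 = 110 - 6*(4 - 1)*83 = 110 - 6*3*83 = 110 - 18*83 = 110 - 1494 = -1384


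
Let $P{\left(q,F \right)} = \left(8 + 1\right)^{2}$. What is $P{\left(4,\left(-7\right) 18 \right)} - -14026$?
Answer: $14107$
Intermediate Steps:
$P{\left(q,F \right)} = 81$ ($P{\left(q,F \right)} = 9^{2} = 81$)
$P{\left(4,\left(-7\right) 18 \right)} - -14026 = 81 - -14026 = 81 + 14026 = 14107$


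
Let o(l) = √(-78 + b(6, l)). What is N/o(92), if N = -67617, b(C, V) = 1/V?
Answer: 135234*I*√6601/1435 ≈ 7656.6*I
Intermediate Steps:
o(l) = √(-78 + 1/l)
N/o(92) = -67617/√(-78 + 1/92) = -67617*(-2*I*√6601/1435) = -(-135234)*I*√6601/1435 = 135234*I*√6601/1435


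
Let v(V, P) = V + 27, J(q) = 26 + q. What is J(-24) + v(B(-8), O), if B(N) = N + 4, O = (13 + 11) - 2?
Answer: 25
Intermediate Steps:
O = 22 (O = 24 - 2 = 22)
B(N) = 4 + N
v(V, P) = 27 + V
J(-24) + v(B(-8), O) = (26 - 24) + (27 + (4 - 8)) = 2 + (27 - 4) = 2 + 23 = 25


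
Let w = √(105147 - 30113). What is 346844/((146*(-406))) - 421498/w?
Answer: -86711/14819 - 210749*√75034/37517 ≈ -1544.6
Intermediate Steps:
w = √75034 ≈ 273.92
346844/((146*(-406))) - 421498/w = 346844/((146*(-406))) - 421498*√75034/75034 = 346844/(-59276) - 210749*√75034/37517 = 346844*(-1/59276) - 210749*√75034/37517 = -86711/14819 - 210749*√75034/37517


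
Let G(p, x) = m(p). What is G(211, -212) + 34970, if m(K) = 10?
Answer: 34980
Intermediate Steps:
G(p, x) = 10
G(211, -212) + 34970 = 10 + 34970 = 34980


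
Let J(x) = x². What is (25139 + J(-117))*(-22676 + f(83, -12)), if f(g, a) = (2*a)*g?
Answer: -957809104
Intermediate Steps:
f(g, a) = 2*a*g
(25139 + J(-117))*(-22676 + f(83, -12)) = (25139 + (-117)²)*(-22676 + 2*(-12)*83) = (25139 + 13689)*(-22676 - 1992) = 38828*(-24668) = -957809104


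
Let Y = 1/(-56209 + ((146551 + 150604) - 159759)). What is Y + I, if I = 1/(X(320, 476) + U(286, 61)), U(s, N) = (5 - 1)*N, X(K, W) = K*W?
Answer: 233751/12386213468 ≈ 1.8872e-5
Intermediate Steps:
U(s, N) = 4*N
Y = 1/81187 (Y = 1/(-56209 + (297155 - 159759)) = 1/(-56209 + 137396) = 1/81187 ≈ 1.2317e-5)
I = 1/152564 (I = 1/(320*476 + 4*61) = 1/(152320 + 244) = 1/152564 ≈ 6.5546e-6)
Y + I = 1/81187 + 1/152564 = 233751/12386213468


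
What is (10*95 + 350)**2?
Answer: 1690000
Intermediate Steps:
(10*95 + 350)**2 = (950 + 350)**2 = 1300**2 = 1690000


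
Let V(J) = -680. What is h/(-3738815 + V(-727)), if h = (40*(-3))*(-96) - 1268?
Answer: -10252/3739495 ≈ -0.0027415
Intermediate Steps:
h = 10252 (h = -120*(-96) - 1268 = 11520 - 1268 = 10252)
h/(-3738815 + V(-727)) = 10252/(-3738815 - 680) = 10252/(-3739495) = 10252*(-1/3739495) = -10252/3739495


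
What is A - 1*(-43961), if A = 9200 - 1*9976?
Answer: 43185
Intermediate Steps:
A = -776 (A = 9200 - 9976 = -776)
A - 1*(-43961) = -776 - 1*(-43961) = -776 + 43961 = 43185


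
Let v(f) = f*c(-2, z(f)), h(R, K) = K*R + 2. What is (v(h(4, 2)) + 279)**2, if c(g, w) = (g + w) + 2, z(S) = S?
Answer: 143641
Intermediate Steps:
c(g, w) = 2 + g + w
h(R, K) = 2 + K*R
v(f) = f**2 (v(f) = f*(2 - 2 + f) = f*f = f**2)
(v(h(4, 2)) + 279)**2 = ((2 + 2*4)**2 + 279)**2 = ((2 + 8)**2 + 279)**2 = (10**2 + 279)**2 = (100 + 279)**2 = 379**2 = 143641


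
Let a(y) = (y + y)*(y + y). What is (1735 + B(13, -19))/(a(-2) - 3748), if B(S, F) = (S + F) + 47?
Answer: -148/311 ≈ -0.47588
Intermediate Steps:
a(y) = 4*y² (a(y) = (2*y)*(2*y) = 4*y²)
B(S, F) = 47 + F + S (B(S, F) = (F + S) + 47 = 47 + F + S)
(1735 + B(13, -19))/(a(-2) - 3748) = (1735 + (47 - 19 + 13))/(4*(-2)² - 3748) = (1735 + 41)/(4*4 - 3748) = 1776/(16 - 3748) = 1776/(-3732) = 1776*(-1/3732) = -148/311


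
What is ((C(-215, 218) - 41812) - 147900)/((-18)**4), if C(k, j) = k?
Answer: -21103/11664 ≈ -1.8092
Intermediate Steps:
((C(-215, 218) - 41812) - 147900)/((-18)**4) = ((-215 - 41812) - 147900)/((-18)**4) = (-42027 - 147900)/104976 = -189927*1/104976 = -21103/11664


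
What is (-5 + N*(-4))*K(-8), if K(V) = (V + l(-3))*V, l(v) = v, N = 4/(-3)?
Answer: 88/3 ≈ 29.333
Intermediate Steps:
N = -4/3 (N = 4*(-1/3) = -4/3 ≈ -1.3333)
K(V) = V*(-3 + V) (K(V) = (V - 3)*V = (-3 + V)*V = V*(-3 + V))
(-5 + N*(-4))*K(-8) = (-5 - 4/3*(-4))*(-8*(-3 - 8)) = (-5 + 16/3)*(-8*(-11)) = (1/3)*88 = 88/3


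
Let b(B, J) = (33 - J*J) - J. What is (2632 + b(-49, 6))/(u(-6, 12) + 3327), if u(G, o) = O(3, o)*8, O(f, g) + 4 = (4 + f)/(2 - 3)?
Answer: 2623/3239 ≈ 0.80982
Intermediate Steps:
O(f, g) = -8 - f (O(f, g) = -4 + (4 + f)/(2 - 3) = -4 + (4 + f)/(-1) = -4 + (4 + f)*(-1) = -4 + (-4 - f) = -8 - f)
u(G, o) = -88 (u(G, o) = (-8 - 1*3)*8 = (-8 - 3)*8 = -11*8 = -88)
b(B, J) = 33 - J - J**2 (b(B, J) = (33 - J**2) - J = 33 - J - J**2)
(2632 + b(-49, 6))/(u(-6, 12) + 3327) = (2632 + (33 - 1*6 - 1*6**2))/(-88 + 3327) = (2632 + (33 - 6 - 1*36))/3239 = (2632 + (33 - 6 - 36))*(1/3239) = (2632 - 9)*(1/3239) = 2623*(1/3239) = 2623/3239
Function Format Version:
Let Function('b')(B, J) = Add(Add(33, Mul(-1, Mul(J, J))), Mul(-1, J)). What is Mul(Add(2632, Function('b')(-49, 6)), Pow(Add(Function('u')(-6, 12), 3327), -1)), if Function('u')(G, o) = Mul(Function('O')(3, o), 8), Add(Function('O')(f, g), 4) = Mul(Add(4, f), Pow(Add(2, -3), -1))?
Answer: Rational(2623, 3239) ≈ 0.80982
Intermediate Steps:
Function('O')(f, g) = Add(-8, Mul(-1, f)) (Function('O')(f, g) = Add(-4, Mul(Add(4, f), Pow(Add(2, -3), -1))) = Add(-4, Mul(Add(4, f), Pow(-1, -1))) = Add(-4, Mul(Add(4, f), -1)) = Add(-4, Add(-4, Mul(-1, f))) = Add(-8, Mul(-1, f)))
Function('u')(G, o) = -88 (Function('u')(G, o) = Mul(Add(-8, Mul(-1, 3)), 8) = Mul(Add(-8, -3), 8) = Mul(-11, 8) = -88)
Function('b')(B, J) = Add(33, Mul(-1, J), Mul(-1, Pow(J, 2))) (Function('b')(B, J) = Add(Add(33, Mul(-1, Pow(J, 2))), Mul(-1, J)) = Add(33, Mul(-1, J), Mul(-1, Pow(J, 2))))
Mul(Add(2632, Function('b')(-49, 6)), Pow(Add(Function('u')(-6, 12), 3327), -1)) = Mul(Add(2632, Add(33, Mul(-1, 6), Mul(-1, Pow(6, 2)))), Pow(Add(-88, 3327), -1)) = Mul(Add(2632, Add(33, -6, Mul(-1, 36))), Pow(3239, -1)) = Mul(Add(2632, Add(33, -6, -36)), Rational(1, 3239)) = Mul(Add(2632, -9), Rational(1, 3239)) = Mul(2623, Rational(1, 3239)) = Rational(2623, 3239)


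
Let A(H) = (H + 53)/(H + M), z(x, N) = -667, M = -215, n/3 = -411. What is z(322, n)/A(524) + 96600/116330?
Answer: -2392022379/6712241 ≈ -356.37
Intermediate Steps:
n = -1233 (n = 3*(-411) = -1233)
A(H) = (53 + H)/(-215 + H) (A(H) = (H + 53)/(H - 215) = (53 + H)/(-215 + H))
z(322, n)/A(524) + 96600/116330 = -667*(-215 + 524)/(53 + 524) + 96600/116330 = -667/(577/309) + 96600*(1/116330) = -667/((1/309)*577) + 9660/11633 = -667/577/309 + 9660/11633 = -667*309/577 + 9660/11633 = -206103/577 + 9660/11633 = -2392022379/6712241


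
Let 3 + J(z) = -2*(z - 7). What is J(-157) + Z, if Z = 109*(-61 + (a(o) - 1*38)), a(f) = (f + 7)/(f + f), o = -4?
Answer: -84055/8 ≈ -10507.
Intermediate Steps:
J(z) = 11 - 2*z (J(z) = -3 - 2*(z - 7) = -3 - 2*(-7 + z) = -3 + (14 - 2*z) = 11 - 2*z)
a(f) = (7 + f)/(2*f) (a(f) = (7 + f)/((2*f)) = (7 + f)*(1/(2*f)) = (7 + f)/(2*f))
Z = -86655/8 (Z = 109*(-61 + ((½)*(7 - 4)/(-4) - 1*38)) = 109*(-61 + ((½)*(-¼)*3 - 38)) = 109*(-61 + (-3/8 - 38)) = 109*(-61 - 307/8) = 109*(-795/8) = -86655/8 ≈ -10832.)
J(-157) + Z = (11 - 2*(-157)) - 86655/8 = (11 + 314) - 86655/8 = 325 - 86655/8 = -84055/8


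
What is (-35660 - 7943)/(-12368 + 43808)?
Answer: -43603/31440 ≈ -1.3869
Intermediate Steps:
(-35660 - 7943)/(-12368 + 43808) = -43603/31440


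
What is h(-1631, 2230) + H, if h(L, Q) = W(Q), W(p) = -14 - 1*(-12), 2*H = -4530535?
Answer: -4530539/2 ≈ -2.2653e+6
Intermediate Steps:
H = -4530535/2 (H = (½)*(-4530535) = -4530535/2 ≈ -2.2653e+6)
W(p) = -2 (W(p) = -14 + 12 = -2)
h(L, Q) = -2
h(-1631, 2230) + H = -2 - 4530535/2 = -4530539/2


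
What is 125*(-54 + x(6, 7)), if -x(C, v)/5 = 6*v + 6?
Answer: -36750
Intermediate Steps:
x(C, v) = -30 - 30*v (x(C, v) = -5*(6*v + 6) = -5*(6 + 6*v) = -30 - 30*v)
125*(-54 + x(6, 7)) = 125*(-54 + (-30 - 30*7)) = 125*(-54 + (-30 - 210)) = 125*(-54 - 240) = 125*(-294) = -36750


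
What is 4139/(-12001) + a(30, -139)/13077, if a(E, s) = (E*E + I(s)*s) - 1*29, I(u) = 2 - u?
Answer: -278880431/156937077 ≈ -1.7770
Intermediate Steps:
a(E, s) = -29 + E² + s*(2 - s) (a(E, s) = (E*E + (2 - s)*s) - 1*29 = (E² + s*(2 - s)) - 29 = -29 + E² + s*(2 - s))
4139/(-12001) + a(30, -139)/13077 = 4139/(-12001) + (-29 + 30² - 1*(-139)*(-2 - 139))/13077 = 4139*(-1/12001) + (-29 + 900 - 1*(-139)*(-141))*(1/13077) = -4139/12001 + (-29 + 900 - 19599)*(1/13077) = -4139/12001 - 18728*1/13077 = -4139/12001 - 18728/13077 = -278880431/156937077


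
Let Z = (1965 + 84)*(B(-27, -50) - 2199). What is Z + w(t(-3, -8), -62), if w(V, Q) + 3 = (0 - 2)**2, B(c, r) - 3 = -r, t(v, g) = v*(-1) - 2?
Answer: -4397153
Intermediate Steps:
t(v, g) = -2 - v (t(v, g) = -v - 2 = -2 - v)
B(c, r) = 3 - r
w(V, Q) = 1 (w(V, Q) = -3 + (0 - 2)**2 = -3 + (-2)**2 = -3 + 4 = 1)
Z = -4397154 (Z = (1965 + 84)*((3 - 1*(-50)) - 2199) = 2049*((3 + 50) - 2199) = 2049*(53 - 2199) = 2049*(-2146) = -4397154)
Z + w(t(-3, -8), -62) = -4397154 + 1 = -4397153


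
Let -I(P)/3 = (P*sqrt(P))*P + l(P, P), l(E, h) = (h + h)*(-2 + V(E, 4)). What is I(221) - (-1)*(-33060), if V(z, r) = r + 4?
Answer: -41016 - 146523*sqrt(221) ≈ -2.2192e+6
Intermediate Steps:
V(z, r) = 4 + r
l(E, h) = 12*h (l(E, h) = (h + h)*(-2 + (4 + 4)) = (2*h)*(-2 + 8) = (2*h)*6 = 12*h)
I(P) = -36*P - 3*P**(5/2) (I(P) = -3*((P*sqrt(P))*P + 12*P) = -3*(P**(3/2)*P + 12*P) = -3*(P**(5/2) + 12*P) = -36*P - 3*P**(5/2))
I(221) - (-1)*(-33060) = (-36*221 - 146523*sqrt(221)) - (-1)*(-33060) = (-7956 - 146523*sqrt(221)) - 1*33060 = (-7956 - 146523*sqrt(221)) - 33060 = -41016 - 146523*sqrt(221)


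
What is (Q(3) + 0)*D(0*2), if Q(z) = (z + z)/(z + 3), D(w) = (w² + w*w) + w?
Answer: 0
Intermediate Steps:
D(w) = w + 2*w² (D(w) = (w² + w²) + w = 2*w² + w = w + 2*w²)
Q(z) = 2*z/(3 + z) (Q(z) = (2*z)/(3 + z) = 2*z/(3 + z))
(Q(3) + 0)*D(0*2) = (2*3/(3 + 3) + 0)*((0*2)*(1 + 2*(0*2))) = (2*3/6 + 0)*(0*(1 + 2*0)) = (2*3*(⅙) + 0)*(0*(1 + 0)) = (1 + 0)*(0*1) = 1*0 = 0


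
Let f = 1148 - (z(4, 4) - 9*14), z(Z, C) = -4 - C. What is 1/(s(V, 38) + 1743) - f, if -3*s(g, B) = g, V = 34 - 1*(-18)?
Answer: -6636911/5177 ≈ -1282.0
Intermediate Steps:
V = 52 (V = 34 + 18 = 52)
s(g, B) = -g/3
f = 1282 (f = 1148 - ((-4 - 1*4) - 9*14) = 1148 - ((-4 - 4) - 126) = 1148 - (-8 - 126) = 1148 - 1*(-134) = 1148 + 134 = 1282)
1/(s(V, 38) + 1743) - f = 1/(-⅓*52 + 1743) - 1*1282 = 1/(-52/3 + 1743) - 1282 = 1/(5177/3) - 1282 = 3/5177 - 1282 = -6636911/5177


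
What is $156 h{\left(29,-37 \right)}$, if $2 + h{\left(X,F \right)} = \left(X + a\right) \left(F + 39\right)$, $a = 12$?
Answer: $12480$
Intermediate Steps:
$h{\left(X,F \right)} = -2 + \left(12 + X\right) \left(39 + F\right)$ ($h{\left(X,F \right)} = -2 + \left(X + 12\right) \left(F + 39\right) = -2 + \left(12 + X\right) \left(39 + F\right)$)
$156 h{\left(29,-37 \right)} = 156 \left(466 + 12 \left(-37\right) + 39 \cdot 29 - 1073\right) = 156 \left(466 - 444 + 1131 - 1073\right) = 156 \cdot 80 = 12480$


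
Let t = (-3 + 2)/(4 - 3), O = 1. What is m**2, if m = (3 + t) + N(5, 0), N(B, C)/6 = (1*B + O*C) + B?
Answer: 3844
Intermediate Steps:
t = -1 (t = -1/1 = -1*1 = -1)
N(B, C) = 6*C + 12*B (N(B, C) = 6*((1*B + 1*C) + B) = 6*((B + C) + B) = 6*(C + 2*B) = 6*C + 12*B)
m = 62 (m = (3 - 1) + (6*0 + 12*5) = 2 + (0 + 60) = 2 + 60 = 62)
m**2 = 62**2 = 3844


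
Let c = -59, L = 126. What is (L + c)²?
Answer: 4489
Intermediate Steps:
(L + c)² = (126 - 59)² = 67² = 4489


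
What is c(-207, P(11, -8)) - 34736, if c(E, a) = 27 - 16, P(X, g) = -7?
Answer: -34725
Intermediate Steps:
c(E, a) = 11
c(-207, P(11, -8)) - 34736 = 11 - 34736 = -34725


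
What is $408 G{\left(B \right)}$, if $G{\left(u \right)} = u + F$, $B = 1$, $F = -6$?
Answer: $-2040$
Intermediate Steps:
$G{\left(u \right)} = -6 + u$ ($G{\left(u \right)} = u - 6 = -6 + u$)
$408 G{\left(B \right)} = 408 \left(-6 + 1\right) = 408 \left(-5\right) = -2040$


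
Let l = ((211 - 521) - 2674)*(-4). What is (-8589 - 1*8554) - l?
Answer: -29079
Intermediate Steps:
l = 11936 (l = (-310 - 2674)*(-4) = -2984*(-4) = 11936)
(-8589 - 1*8554) - l = (-8589 - 1*8554) - 1*11936 = (-8589 - 8554) - 11936 = -17143 - 11936 = -29079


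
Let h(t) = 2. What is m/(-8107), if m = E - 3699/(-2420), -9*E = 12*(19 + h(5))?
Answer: 64061/19618940 ≈ 0.0032653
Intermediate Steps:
E = -28 (E = -4*(19 + 2)/3 = -4*21/3 = -1/9*252 = -28)
m = -64061/2420 (m = -28 - 3699/(-2420) = -28 - 3699*(-1/2420) = -28 + 3699/2420 = -64061/2420 ≈ -26.471)
m/(-8107) = -64061/2420/(-8107) = -64061/2420*(-1/8107) = 64061/19618940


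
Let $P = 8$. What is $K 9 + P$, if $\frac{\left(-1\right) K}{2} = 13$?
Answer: $-226$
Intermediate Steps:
$K = -26$ ($K = \left(-2\right) 13 = -26$)
$K 9 + P = \left(-26\right) 9 + 8 = -234 + 8 = -226$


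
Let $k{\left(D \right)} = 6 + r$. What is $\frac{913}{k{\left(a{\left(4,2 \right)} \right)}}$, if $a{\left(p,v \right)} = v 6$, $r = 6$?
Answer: $\frac{913}{12} \approx 76.083$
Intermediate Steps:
$a{\left(p,v \right)} = 6 v$
$k{\left(D \right)} = 12$ ($k{\left(D \right)} = 6 + 6 = 12$)
$\frac{913}{k{\left(a{\left(4,2 \right)} \right)}} = \frac{913}{12}$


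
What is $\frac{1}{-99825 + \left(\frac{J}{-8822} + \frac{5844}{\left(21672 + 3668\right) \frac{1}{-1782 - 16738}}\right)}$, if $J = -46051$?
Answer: $- \frac{11177474}{1163473636601} \approx -9.607 \cdot 10^{-6}$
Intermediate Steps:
$\frac{1}{-99825 + \left(\frac{J}{-8822} + \frac{5844}{\left(21672 + 3668\right) \frac{1}{-1782 - 16738}}\right)} = \frac{1}{-99825 + \left(- \frac{46051}{-8822} + \frac{5844}{\left(21672 + 3668\right) \frac{1}{-1782 - 16738}}\right)} = \frac{1}{-99825 + \left(\left(-46051\right) \left(- \frac{1}{8822}\right) + \frac{5844}{25340 \frac{1}{-18520}}\right)} = \frac{1}{-99825 + \left(\frac{46051}{8822} + \frac{5844}{25340 \left(- \frac{1}{18520}\right)}\right)} = \frac{1}{-99825 + \left(\frac{46051}{8822} + \frac{5844}{- \frac{1267}{926}}\right)} = \frac{1}{-99825 + \left(\frac{46051}{8822} + 5844 \left(- \frac{926}{1267}\right)\right)} = \frac{1}{-99825 + \left(\frac{46051}{8822} - \frac{5411544}{1267}\right)} = \frac{1}{-99825 - \frac{47682294551}{11177474}} = \frac{1}{- \frac{1163473636601}{11177474}} = - \frac{11177474}{1163473636601}$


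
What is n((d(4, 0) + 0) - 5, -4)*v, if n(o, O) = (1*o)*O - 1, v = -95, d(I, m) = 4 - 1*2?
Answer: -1045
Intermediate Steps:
d(I, m) = 2 (d(I, m) = 4 - 2 = 2)
n(o, O) = -1 + O*o (n(o, O) = o*O - 1 = O*o - 1 = -1 + O*o)
n((d(4, 0) + 0) - 5, -4)*v = (-1 - 4*((2 + 0) - 5))*(-95) = (-1 - 4*(2 - 5))*(-95) = (-1 - 4*(-3))*(-95) = (-1 + 12)*(-95) = 11*(-95) = -1045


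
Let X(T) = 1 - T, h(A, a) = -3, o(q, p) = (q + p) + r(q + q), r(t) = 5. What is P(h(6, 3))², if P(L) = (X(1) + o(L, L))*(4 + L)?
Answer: 1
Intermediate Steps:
o(q, p) = 5 + p + q (o(q, p) = (q + p) + 5 = (p + q) + 5 = 5 + p + q)
P(L) = (4 + L)*(5 + 2*L) (P(L) = ((1 - 1*1) + (5 + L + L))*(4 + L) = ((1 - 1) + (5 + 2*L))*(4 + L) = (0 + (5 + 2*L))*(4 + L) = (5 + 2*L)*(4 + L) = (4 + L)*(5 + 2*L))
P(h(6, 3))² = (20 + 2*(-3)² + 13*(-3))² = (20 + 2*9 - 39)² = (20 + 18 - 39)² = (-1)² = 1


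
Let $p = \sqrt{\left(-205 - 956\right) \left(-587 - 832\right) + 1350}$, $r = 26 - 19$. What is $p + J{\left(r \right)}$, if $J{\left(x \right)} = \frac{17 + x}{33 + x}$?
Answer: $\frac{3}{5} + 3 \sqrt{183201} \approx 1284.7$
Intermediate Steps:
$r = 7$
$J{\left(x \right)} = \frac{17 + x}{33 + x}$
$p = 3 \sqrt{183201}$ ($p = \sqrt{\left(-1161\right) \left(-1419\right) + 1350} = \sqrt{1647459 + 1350} = \sqrt{1648809} = 3 \sqrt{183201} \approx 1284.1$)
$p + J{\left(r \right)} = 3 \sqrt{183201} + \frac{17 + 7}{33 + 7} = 3 \sqrt{183201} + \frac{1}{40} \cdot 24 = 3 \sqrt{183201} + \frac{3}{5} = \frac{3}{5} + 3 \sqrt{183201}$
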